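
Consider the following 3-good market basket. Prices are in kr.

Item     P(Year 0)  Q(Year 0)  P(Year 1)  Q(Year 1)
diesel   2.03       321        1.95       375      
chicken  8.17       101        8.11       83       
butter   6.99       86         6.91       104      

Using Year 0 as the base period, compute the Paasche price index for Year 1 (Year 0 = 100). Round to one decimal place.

98.0

Paasche price index uses current-period quantities as weights.
ΣP(Year 1)·Q(Year 1) = 1.95×375 + 8.11×83 + 6.91×104 = 731.25 + 673.13 + 718.64 = 2123.02
ΣP(Year 0)·Q(Year 1) = 2.03×375 + 8.17×83 + 6.99×104 = 761.25 + 678.11 + 726.96 = 2166.32
Index = 2123.02 / 2166.32 × 100 = 98.0012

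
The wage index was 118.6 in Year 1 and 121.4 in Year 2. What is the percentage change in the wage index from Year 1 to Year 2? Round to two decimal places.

2.36%

Change = (121.4 − 118.6) / 118.6 × 100
       = 2.8 / 118.6 × 100 = 2.3609%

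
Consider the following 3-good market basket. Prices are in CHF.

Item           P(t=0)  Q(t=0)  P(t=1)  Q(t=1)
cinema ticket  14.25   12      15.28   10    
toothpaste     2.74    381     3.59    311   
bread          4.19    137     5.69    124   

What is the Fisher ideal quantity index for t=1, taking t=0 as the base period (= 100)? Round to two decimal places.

Laspeyres component (base-period weights):
ΣP(t=0)Q(t=1) = 14.25×10 + 2.74×311 + 4.19×124 = 142.5 + 852.14 + 519.56 = 1514.2
ΣP(t=0)Q(t=0) = 14.25×12 + 2.74×381 + 4.19×137 = 171 + 1043.94 + 574.03 = 1788.97
L = 1514.2 / 1788.97 × 100 = 84.6409
Paasche component (current-period weights):
ΣP(t=1)Q(t=1) = 15.28×10 + 3.59×311 + 5.69×124 = 152.8 + 1116.49 + 705.56 = 1974.85
ΣP(t=1)Q(t=0) = 15.28×12 + 3.59×381 + 5.69×137 = 183.36 + 1367.79 + 779.53 = 2330.68
P = 1974.85 / 2330.68 × 100 = 84.7328
Fisher = √(L × P) = √(84.6409 × 84.7328) = 84.6868

84.69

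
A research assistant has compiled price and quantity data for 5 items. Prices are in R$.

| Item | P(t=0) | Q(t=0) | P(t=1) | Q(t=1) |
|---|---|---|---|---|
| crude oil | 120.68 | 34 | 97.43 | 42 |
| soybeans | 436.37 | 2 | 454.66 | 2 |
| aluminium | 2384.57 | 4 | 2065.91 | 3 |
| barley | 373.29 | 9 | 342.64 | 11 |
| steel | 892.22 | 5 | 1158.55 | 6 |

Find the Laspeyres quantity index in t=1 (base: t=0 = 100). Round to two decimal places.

Laspeyres quantity index uses base-period prices as weights.
ΣP(t=0)·Q(t=1) = 120.68×42 + 436.37×2 + 2384.57×3 + 373.29×11 + 892.22×6 = 5068.56 + 872.74 + 7153.71 + 4106.19 + 5353.32 = 22554.52
ΣP(t=0)·Q(t=0) = 120.68×34 + 436.37×2 + 2384.57×4 + 373.29×9 + 892.22×5 = 4103.12 + 872.74 + 9538.28 + 3359.61 + 4461.1 = 22334.85
Index = 22554.52 / 22334.85 × 100 = 100.9835

100.98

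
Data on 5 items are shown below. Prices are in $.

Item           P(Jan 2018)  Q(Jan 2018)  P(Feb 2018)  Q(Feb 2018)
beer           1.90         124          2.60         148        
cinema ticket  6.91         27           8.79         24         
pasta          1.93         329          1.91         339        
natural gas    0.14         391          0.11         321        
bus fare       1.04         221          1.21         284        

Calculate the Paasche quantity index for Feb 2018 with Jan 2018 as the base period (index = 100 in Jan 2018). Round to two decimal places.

Paasche quantity index uses current-period prices as weights.
ΣP(Feb 2018)·Q(Feb 2018) = 2.60×148 + 8.79×24 + 1.91×339 + 0.11×321 + 1.21×284 = 384.8 + 210.96 + 647.49 + 35.31 + 343.64 = 1622.2
ΣP(Feb 2018)·Q(Jan 2018) = 2.60×124 + 8.79×27 + 1.91×329 + 0.11×391 + 1.21×221 = 322.4 + 237.33 + 628.39 + 43.01 + 267.41 = 1498.54
Index = 1622.2 / 1498.54 × 100 = 108.2520

108.25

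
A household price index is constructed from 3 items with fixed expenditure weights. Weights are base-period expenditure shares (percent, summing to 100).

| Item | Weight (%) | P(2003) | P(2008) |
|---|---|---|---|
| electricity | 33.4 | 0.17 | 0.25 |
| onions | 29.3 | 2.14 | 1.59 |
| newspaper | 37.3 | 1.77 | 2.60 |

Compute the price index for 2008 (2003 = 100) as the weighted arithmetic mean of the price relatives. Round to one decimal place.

electricity: 33.4 × (0.25/0.17) = 33.4 × 1.470588 = 49.1176
onions: 29.3 × (1.59/2.14) = 29.3 × 0.742991 = 21.7696
newspaper: 37.3 × (2.60/1.77) = 37.3 × 1.468927 = 54.7910
Index = Σ wᵢ·(p₁ᵢ/p₀ᵢ) = 49.1176 + 21.7696 + 54.7910 = 125.6782

125.7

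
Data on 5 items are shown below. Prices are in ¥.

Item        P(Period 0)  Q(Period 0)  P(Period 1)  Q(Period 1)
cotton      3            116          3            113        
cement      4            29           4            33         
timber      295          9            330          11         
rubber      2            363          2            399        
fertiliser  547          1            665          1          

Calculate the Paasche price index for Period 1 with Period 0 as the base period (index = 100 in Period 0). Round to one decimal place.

109.9

Paasche price index uses current-period quantities as weights.
ΣP(Period 1)·Q(Period 1) = 3×113 + 4×33 + 330×11 + 2×399 + 665×1 = 339 + 132 + 3630 + 798 + 665 = 5564
ΣP(Period 0)·Q(Period 1) = 3×113 + 4×33 + 295×11 + 2×399 + 547×1 = 339 + 132 + 3245 + 798 + 547 = 5061
Index = 5564 / 5061 × 100 = 109.9387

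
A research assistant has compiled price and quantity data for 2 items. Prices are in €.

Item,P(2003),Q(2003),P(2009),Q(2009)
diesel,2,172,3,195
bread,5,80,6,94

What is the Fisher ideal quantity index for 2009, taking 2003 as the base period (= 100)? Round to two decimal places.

Laspeyres component (base-period weights):
ΣP(2003)Q(2009) = 2×195 + 5×94 = 390 + 470 = 860
ΣP(2003)Q(2003) = 2×172 + 5×80 = 344 + 400 = 744
L = 860 / 744 × 100 = 115.5914
Paasche component (current-period weights):
ΣP(2009)Q(2009) = 3×195 + 6×94 = 585 + 564 = 1149
ΣP(2009)Q(2003) = 3×172 + 6×80 = 516 + 480 = 996
P = 1149 / 996 × 100 = 115.3614
Fisher = √(L × P) = √(115.5914 × 115.3614) = 115.4764

115.48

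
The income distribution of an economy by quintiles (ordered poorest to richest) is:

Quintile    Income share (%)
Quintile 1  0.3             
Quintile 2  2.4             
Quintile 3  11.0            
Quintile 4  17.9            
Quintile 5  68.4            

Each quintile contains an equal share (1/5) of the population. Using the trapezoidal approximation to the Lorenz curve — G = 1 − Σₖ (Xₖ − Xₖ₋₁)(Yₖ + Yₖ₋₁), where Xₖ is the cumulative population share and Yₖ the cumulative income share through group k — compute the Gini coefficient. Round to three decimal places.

0.607

Cumulative income shares Yₖ: 0.0030, 0.0270, 0.1370, 0.3160, 1.0000
Σ (Xₖ−Xₖ₋₁)(Yₖ+Yₖ₋₁) = (1/5)(0.0030+0.0000) + (1/5)(0.0270+0.0030) + (1/5)(0.1370+0.0270) + (1/5)(0.3160+0.1370) + (1/5)(1.0000+0.3160)
  = 0.0006 + 0.0060 + 0.0328 + 0.0906 + 0.2632 = 0.3932
G = 1 − 0.3932 = 0.6068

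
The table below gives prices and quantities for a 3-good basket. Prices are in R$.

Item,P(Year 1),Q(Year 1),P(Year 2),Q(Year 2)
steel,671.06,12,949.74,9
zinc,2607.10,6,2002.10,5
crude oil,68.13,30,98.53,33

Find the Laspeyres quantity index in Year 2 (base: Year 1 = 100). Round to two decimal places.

82.84

Laspeyres quantity index uses base-period prices as weights.
ΣP(Year 1)·Q(Year 2) = 671.06×9 + 2607.10×5 + 68.13×33 = 6039.54 + 13035.5 + 2248.29 = 21323.33
ΣP(Year 1)·Q(Year 1) = 671.06×12 + 2607.10×6 + 68.13×30 = 8052.72 + 15642.6 + 2043.9 = 25739.22
Index = 21323.33 / 25739.22 × 100 = 82.8437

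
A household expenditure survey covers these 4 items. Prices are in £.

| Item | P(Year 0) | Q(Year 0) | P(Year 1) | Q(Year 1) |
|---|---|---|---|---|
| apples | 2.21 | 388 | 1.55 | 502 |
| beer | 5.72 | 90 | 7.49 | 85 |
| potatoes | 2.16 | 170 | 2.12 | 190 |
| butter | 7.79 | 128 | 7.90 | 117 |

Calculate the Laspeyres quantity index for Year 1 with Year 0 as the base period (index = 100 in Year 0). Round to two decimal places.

106.61

Laspeyres quantity index uses base-period prices as weights.
ΣP(Year 0)·Q(Year 1) = 2.21×502 + 5.72×85 + 2.16×190 + 7.79×117 = 1109.42 + 486.2 + 410.4 + 911.43 = 2917.45
ΣP(Year 0)·Q(Year 0) = 2.21×388 + 5.72×90 + 2.16×170 + 7.79×128 = 857.48 + 514.8 + 367.2 + 997.12 = 2736.6
Index = 2917.45 / 2736.6 × 100 = 106.6086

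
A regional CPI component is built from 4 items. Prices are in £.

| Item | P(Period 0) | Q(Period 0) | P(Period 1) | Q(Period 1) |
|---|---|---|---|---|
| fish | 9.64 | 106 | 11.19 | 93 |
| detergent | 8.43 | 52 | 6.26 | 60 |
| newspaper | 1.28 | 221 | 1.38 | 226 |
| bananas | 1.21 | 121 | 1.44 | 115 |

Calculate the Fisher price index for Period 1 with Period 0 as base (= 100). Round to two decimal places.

Laspeyres component (base-period weights):
ΣP(Period 1)Q(Period 0) = 11.19×106 + 6.26×52 + 1.38×221 + 1.44×121 = 1186.14 + 325.52 + 304.98 + 174.24 = 1990.88
ΣP(Period 0)Q(Period 0) = 9.64×106 + 8.43×52 + 1.28×221 + 1.21×121 = 1021.84 + 438.36 + 282.88 + 146.41 = 1889.49
L = 1990.88 / 1889.49 × 100 = 105.3660
Paasche component (current-period weights):
ΣP(Period 1)Q(Period 1) = 11.19×93 + 6.26×60 + 1.38×226 + 1.44×115 = 1040.67 + 375.6 + 311.88 + 165.6 = 1893.75
ΣP(Period 0)Q(Period 1) = 9.64×93 + 8.43×60 + 1.28×226 + 1.21×115 = 896.52 + 505.8 + 289.28 + 139.15 = 1830.75
P = 1893.75 / 1830.75 × 100 = 103.4412
Fisher = √(L × P) = √(105.3660 × 103.4412) = 104.3992

104.40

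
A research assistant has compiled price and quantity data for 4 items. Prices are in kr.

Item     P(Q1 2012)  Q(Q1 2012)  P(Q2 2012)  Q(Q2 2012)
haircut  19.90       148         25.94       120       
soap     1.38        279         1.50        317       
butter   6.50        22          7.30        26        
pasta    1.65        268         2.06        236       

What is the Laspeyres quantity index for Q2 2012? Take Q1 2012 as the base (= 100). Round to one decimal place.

Laspeyres quantity index uses base-period prices as weights.
ΣP(Q1 2012)·Q(Q2 2012) = 19.90×120 + 1.38×317 + 6.50×26 + 1.65×236 = 2388 + 437.46 + 169 + 389.4 = 3383.86
ΣP(Q1 2012)·Q(Q1 2012) = 19.90×148 + 1.38×279 + 6.50×22 + 1.65×268 = 2945.2 + 385.02 + 143 + 442.2 = 3915.42
Index = 3383.86 / 3915.42 × 100 = 86.4239

86.4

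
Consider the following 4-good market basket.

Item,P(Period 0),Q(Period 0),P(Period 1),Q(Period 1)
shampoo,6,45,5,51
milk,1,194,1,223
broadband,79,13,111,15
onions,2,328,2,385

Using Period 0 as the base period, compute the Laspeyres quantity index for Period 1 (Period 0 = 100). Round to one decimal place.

Laspeyres quantity index uses base-period prices as weights.
ΣP(Period 0)·Q(Period 1) = 6×51 + 1×223 + 79×15 + 2×385 = 306 + 223 + 1185 + 770 = 2484
ΣP(Period 0)·Q(Period 0) = 6×45 + 1×194 + 79×13 + 2×328 = 270 + 194 + 1027 + 656 = 2147
Index = 2484 / 2147 × 100 = 115.6963

115.7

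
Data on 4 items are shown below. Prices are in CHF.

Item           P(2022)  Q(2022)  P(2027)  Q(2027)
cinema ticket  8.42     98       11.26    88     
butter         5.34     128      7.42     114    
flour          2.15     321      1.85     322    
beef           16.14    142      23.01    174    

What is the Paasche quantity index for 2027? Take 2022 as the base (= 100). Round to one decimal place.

Paasche quantity index uses current-period prices as weights.
ΣP(2027)·Q(2027) = 11.26×88 + 7.42×114 + 1.85×322 + 23.01×174 = 990.88 + 845.88 + 595.7 + 4003.74 = 6436.2
ΣP(2027)·Q(2022) = 11.26×98 + 7.42×128 + 1.85×321 + 23.01×142 = 1103.48 + 949.76 + 593.85 + 3267.42 = 5914.51
Index = 6436.2 / 5914.51 × 100 = 108.8205

108.8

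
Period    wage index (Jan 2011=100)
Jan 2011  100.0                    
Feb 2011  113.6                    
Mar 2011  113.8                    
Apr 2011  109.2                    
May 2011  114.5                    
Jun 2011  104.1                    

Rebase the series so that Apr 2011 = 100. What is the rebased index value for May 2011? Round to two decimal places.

104.85

Rebased(May 2011) = 114.5 / 109.2 × 100 = 104.8535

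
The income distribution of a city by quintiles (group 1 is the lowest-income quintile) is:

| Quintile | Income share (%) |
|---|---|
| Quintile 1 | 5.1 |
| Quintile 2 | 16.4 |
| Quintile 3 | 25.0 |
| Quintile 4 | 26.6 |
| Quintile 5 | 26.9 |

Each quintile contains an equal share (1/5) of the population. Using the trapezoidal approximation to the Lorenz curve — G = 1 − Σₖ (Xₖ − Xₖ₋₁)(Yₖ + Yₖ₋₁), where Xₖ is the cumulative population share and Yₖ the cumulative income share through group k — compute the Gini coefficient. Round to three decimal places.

Cumulative income shares Yₖ: 0.0510, 0.2150, 0.4650, 0.7310, 1.0000
Σ (Xₖ−Xₖ₋₁)(Yₖ+Yₖ₋₁) = (1/5)(0.0510+0.0000) + (1/5)(0.2150+0.0510) + (1/5)(0.4650+0.2150) + (1/5)(0.7310+0.4650) + (1/5)(1.0000+0.7310)
  = 0.0102 + 0.0532 + 0.1360 + 0.2392 + 0.3462 = 0.7848
G = 1 − 0.7848 = 0.2152

0.215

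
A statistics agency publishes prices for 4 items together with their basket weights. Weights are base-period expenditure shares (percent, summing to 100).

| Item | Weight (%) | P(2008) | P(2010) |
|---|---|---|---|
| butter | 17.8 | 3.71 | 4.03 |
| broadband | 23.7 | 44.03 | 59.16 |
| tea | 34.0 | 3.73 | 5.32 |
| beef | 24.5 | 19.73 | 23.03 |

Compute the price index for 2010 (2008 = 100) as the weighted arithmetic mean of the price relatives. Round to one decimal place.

butter: 17.8 × (4.03/3.71) = 17.8 × 1.086253 = 19.3353
broadband: 23.7 × (59.16/44.03) = 23.7 × 1.343629 = 31.8440
tea: 34.0 × (5.32/3.73) = 34.0 × 1.426273 = 48.4933
beef: 24.5 × (23.03/19.73) = 24.5 × 1.167258 = 28.5978
Index = Σ wᵢ·(p₁ᵢ/p₀ᵢ) = 19.3353 + 31.8440 + 48.4933 + 28.5978 = 128.2704

128.3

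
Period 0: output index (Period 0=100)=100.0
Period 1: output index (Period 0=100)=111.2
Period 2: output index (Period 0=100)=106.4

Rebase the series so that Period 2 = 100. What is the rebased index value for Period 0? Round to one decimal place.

Rebased(Period 0) = 100.0 / 106.4 × 100 = 93.9850

94.0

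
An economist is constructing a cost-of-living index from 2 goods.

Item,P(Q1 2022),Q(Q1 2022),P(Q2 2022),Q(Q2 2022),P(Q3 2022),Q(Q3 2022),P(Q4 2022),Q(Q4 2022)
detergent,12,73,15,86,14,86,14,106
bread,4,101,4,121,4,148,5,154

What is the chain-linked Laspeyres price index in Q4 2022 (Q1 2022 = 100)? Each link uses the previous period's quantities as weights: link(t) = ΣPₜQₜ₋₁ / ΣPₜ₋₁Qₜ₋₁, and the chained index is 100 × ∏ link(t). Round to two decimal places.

Link Q1 2022→Q2 2022:
ΣP(Q2 2022)Q(Q1 2022) = 15×73 + 4×101 = 1095 + 404 = 1499
ΣP(Q1 2022)Q(Q1 2022) = 12×73 + 4×101 = 876 + 404 = 1280
link = 1499/1280 = 1.171094
Link Q2 2022→Q3 2022:
ΣP(Q3 2022)Q(Q2 2022) = 14×86 + 4×121 = 1204 + 484 = 1688
ΣP(Q2 2022)Q(Q2 2022) = 15×86 + 4×121 = 1290 + 484 = 1774
link = 1688/1774 = 0.951522
Link Q3 2022→Q4 2022:
ΣP(Q4 2022)Q(Q3 2022) = 14×86 + 5×148 = 1204 + 740 = 1944
ΣP(Q3 2022)Q(Q3 2022) = 14×86 + 4×148 = 1204 + 592 = 1796
link = 1944/1796 = 1.082405
Chained index = 100 × 1.171094 × 0.951522 × 1.082405 = 120.6147

120.61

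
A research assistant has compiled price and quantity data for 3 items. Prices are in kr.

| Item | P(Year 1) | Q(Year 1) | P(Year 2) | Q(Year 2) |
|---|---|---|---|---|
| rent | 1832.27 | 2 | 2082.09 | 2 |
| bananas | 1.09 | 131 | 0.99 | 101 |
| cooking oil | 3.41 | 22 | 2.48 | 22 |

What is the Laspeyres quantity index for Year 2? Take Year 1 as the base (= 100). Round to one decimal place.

Laspeyres quantity index uses base-period prices as weights.
ΣP(Year 1)·Q(Year 2) = 1832.27×2 + 1.09×101 + 3.41×22 = 3664.54 + 110.09 + 75.02 = 3849.65
ΣP(Year 1)·Q(Year 1) = 1832.27×2 + 1.09×131 + 3.41×22 = 3664.54 + 142.79 + 75.02 = 3882.35
Index = 3849.65 / 3882.35 × 100 = 99.1577

99.2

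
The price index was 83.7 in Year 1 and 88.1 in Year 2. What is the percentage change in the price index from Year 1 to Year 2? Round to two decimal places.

5.26%

Change = (88.1 − 83.7) / 83.7 × 100
       = 4.4 / 83.7 × 100 = 5.2569%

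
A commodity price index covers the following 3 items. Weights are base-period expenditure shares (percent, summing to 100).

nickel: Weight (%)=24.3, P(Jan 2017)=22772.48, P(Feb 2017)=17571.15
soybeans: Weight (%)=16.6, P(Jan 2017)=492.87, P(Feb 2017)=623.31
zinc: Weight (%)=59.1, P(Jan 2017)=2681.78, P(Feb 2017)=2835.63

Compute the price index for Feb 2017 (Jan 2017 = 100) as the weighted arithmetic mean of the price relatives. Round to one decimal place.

102.2

nickel: 24.3 × (17571.15/22772.48) = 24.3 × 0.771596 = 18.7498
soybeans: 16.6 × (623.31/492.87) = 16.6 × 1.264654 = 20.9933
zinc: 59.1 × (2835.63/2681.78) = 59.1 × 1.057369 = 62.4905
Index = Σ wᵢ·(p₁ᵢ/p₀ᵢ) = 18.7498 + 20.9933 + 62.4905 = 102.2335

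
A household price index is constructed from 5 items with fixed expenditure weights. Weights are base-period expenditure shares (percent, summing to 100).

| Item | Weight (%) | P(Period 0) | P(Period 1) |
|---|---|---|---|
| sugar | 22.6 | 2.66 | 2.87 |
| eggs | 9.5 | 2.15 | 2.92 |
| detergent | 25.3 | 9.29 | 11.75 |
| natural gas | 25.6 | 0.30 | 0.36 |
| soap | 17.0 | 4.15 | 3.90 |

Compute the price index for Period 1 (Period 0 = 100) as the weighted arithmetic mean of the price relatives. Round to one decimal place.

sugar: 22.6 × (2.87/2.66) = 22.6 × 1.078947 = 24.3842
eggs: 9.5 × (2.92/2.15) = 9.5 × 1.358140 = 12.9023
detergent: 25.3 × (11.75/9.29) = 25.3 × 1.264801 = 31.9995
natural gas: 25.6 × (0.36/0.30) = 25.6 × 1.200000 = 30.7200
soap: 17.0 × (3.90/4.15) = 17.0 × 0.939759 = 15.9759
Index = Σ wᵢ·(p₁ᵢ/p₀ᵢ) = 24.3842 + 12.9023 + 31.9995 + 30.7200 + 15.9759 = 115.9819

116.0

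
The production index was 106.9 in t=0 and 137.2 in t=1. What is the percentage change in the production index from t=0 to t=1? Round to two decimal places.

28.34%

Change = (137.2 − 106.9) / 106.9 × 100
       = 30.3 / 106.9 × 100 = 28.3442%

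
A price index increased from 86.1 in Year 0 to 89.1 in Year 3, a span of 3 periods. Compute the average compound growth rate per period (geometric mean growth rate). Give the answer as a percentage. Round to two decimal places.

1.15%

Growth factor = (89.1/86.1)^(1/3) = (1.034843)^(1/3) = 1.011482
Growth rate = 1.011482 − 1 = 0.011482 = 1.1482%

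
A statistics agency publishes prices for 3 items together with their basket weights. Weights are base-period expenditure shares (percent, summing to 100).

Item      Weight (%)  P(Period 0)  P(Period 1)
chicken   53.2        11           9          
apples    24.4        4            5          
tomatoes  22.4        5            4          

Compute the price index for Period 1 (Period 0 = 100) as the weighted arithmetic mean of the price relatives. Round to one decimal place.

91.9

chicken: 53.2 × (9/11) = 53.2 × 0.818182 = 43.5273
apples: 24.4 × (5/4) = 24.4 × 1.250000 = 30.5000
tomatoes: 22.4 × (4/5) = 22.4 × 0.800000 = 17.9200
Index = Σ wᵢ·(p₁ᵢ/p₀ᵢ) = 43.5273 + 30.5000 + 17.9200 = 91.9473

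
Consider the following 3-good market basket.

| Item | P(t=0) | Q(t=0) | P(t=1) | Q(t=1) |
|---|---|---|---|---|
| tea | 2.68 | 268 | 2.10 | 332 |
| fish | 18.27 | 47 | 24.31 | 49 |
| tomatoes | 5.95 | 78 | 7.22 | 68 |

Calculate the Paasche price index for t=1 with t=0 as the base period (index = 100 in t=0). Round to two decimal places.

108.67

Paasche price index uses current-period quantities as weights.
ΣP(t=1)·Q(t=1) = 2.10×332 + 24.31×49 + 7.22×68 = 697.2 + 1191.19 + 490.96 = 2379.35
ΣP(t=0)·Q(t=1) = 2.68×332 + 18.27×49 + 5.95×68 = 889.76 + 895.23 + 404.6 = 2189.59
Index = 2379.35 / 2189.59 × 100 = 108.6665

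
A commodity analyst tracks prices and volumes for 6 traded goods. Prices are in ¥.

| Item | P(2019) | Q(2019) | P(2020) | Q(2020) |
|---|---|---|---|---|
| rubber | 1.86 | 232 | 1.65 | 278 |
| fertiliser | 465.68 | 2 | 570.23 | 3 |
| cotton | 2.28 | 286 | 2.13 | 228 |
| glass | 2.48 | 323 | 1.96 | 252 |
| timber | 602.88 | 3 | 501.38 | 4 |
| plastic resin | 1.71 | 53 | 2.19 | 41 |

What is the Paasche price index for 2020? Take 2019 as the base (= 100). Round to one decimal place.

Paasche price index uses current-period quantities as weights.
ΣP(2020)·Q(2020) = 1.65×278 + 570.23×3 + 2.13×228 + 1.96×252 + 501.38×4 + 2.19×41 = 458.7 + 1710.69 + 485.64 + 493.92 + 2005.52 + 89.79 = 5244.26
ΣP(2019)·Q(2020) = 1.86×278 + 465.68×3 + 2.28×228 + 2.48×252 + 602.88×4 + 1.71×41 = 517.08 + 1397.04 + 519.84 + 624.96 + 2411.52 + 70.11 = 5540.55
Index = 5244.26 / 5540.55 × 100 = 94.6523

94.7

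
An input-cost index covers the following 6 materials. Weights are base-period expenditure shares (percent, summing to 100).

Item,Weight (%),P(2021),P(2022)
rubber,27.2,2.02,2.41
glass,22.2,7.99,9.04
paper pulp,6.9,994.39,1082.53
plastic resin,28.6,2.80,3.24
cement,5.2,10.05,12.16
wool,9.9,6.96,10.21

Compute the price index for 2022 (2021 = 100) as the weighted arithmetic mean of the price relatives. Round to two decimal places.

118.99

rubber: 27.2 × (2.41/2.02) = 27.2 × 1.193069 = 32.4515
glass: 22.2 × (9.04/7.99) = 22.2 × 1.131414 = 25.1174
paper pulp: 6.9 × (1082.53/994.39) = 6.9 × 1.088637 = 7.5116
plastic resin: 28.6 × (3.24/2.80) = 28.6 × 1.157143 = 33.0943
cement: 5.2 × (12.16/10.05) = 5.2 × 1.209950 = 6.2917
wool: 9.9 × (10.21/6.96) = 9.9 × 1.466954 = 14.5228
Index = Σ wᵢ·(p₁ᵢ/p₀ᵢ) = 32.4515 + 25.1174 + 7.5116 + 33.0943 + 6.2917 + 14.5228 = 118.9894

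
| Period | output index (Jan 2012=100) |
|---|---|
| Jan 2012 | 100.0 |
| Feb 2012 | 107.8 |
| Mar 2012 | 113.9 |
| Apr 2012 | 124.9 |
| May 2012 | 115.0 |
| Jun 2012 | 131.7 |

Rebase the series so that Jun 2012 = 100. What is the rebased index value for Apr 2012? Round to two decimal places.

Rebased(Apr 2012) = 124.9 / 131.7 × 100 = 94.8368

94.84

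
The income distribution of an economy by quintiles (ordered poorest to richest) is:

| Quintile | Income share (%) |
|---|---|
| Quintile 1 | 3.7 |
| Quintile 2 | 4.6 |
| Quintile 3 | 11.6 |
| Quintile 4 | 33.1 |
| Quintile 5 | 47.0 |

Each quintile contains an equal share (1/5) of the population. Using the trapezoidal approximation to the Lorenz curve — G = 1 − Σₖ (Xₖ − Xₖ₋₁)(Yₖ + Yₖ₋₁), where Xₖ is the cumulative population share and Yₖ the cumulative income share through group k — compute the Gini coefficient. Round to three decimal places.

Cumulative income shares Yₖ: 0.0370, 0.0830, 0.1990, 0.5300, 1.0000
Σ (Xₖ−Xₖ₋₁)(Yₖ+Yₖ₋₁) = (1/5)(0.0370+0.0000) + (1/5)(0.0830+0.0370) + (1/5)(0.1990+0.0830) + (1/5)(0.5300+0.1990) + (1/5)(1.0000+0.5300)
  = 0.0074 + 0.0240 + 0.0564 + 0.1458 + 0.3060 = 0.5396
G = 1 − 0.5396 = 0.4604

0.460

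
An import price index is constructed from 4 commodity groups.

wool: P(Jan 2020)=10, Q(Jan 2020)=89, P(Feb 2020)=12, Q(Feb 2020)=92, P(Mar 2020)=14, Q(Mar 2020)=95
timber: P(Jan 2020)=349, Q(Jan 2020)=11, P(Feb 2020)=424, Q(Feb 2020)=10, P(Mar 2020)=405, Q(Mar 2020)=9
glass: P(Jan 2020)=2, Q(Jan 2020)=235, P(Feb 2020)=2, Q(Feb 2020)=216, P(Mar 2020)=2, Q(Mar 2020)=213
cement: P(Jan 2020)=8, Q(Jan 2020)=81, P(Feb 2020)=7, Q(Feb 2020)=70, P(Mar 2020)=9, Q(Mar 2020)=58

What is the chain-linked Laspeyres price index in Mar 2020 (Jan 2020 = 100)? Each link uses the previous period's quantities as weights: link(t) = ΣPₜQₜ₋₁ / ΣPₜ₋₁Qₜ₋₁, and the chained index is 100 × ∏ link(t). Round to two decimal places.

118.24

Link Jan 2020→Feb 2020:
ΣP(Feb 2020)Q(Jan 2020) = 12×89 + 424×11 + 2×235 + 7×81 = 1068 + 4664 + 470 + 567 = 6769
ΣP(Jan 2020)Q(Jan 2020) = 10×89 + 349×11 + 2×235 + 8×81 = 890 + 3839 + 470 + 648 = 5847
link = 6769/5847 = 1.157688
Link Feb 2020→Mar 2020:
ΣP(Mar 2020)Q(Feb 2020) = 14×92 + 405×10 + 2×216 + 9×70 = 1288 + 4050 + 432 + 630 = 6400
ΣP(Feb 2020)Q(Feb 2020) = 12×92 + 424×10 + 2×216 + 7×70 = 1104 + 4240 + 432 + 490 = 6266
link = 6400/6266 = 1.021385
Chained index = 100 × 1.157688 × 1.021385 = 118.2445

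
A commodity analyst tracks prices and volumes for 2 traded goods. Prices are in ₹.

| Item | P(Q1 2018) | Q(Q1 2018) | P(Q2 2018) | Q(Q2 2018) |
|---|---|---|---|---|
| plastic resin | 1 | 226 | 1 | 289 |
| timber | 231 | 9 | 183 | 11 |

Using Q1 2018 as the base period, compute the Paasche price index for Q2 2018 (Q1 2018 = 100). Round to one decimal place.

81.3

Paasche price index uses current-period quantities as weights.
ΣP(Q2 2018)·Q(Q2 2018) = 1×289 + 183×11 = 289 + 2013 = 2302
ΣP(Q1 2018)·Q(Q2 2018) = 1×289 + 231×11 = 289 + 2541 = 2830
Index = 2302 / 2830 × 100 = 81.3428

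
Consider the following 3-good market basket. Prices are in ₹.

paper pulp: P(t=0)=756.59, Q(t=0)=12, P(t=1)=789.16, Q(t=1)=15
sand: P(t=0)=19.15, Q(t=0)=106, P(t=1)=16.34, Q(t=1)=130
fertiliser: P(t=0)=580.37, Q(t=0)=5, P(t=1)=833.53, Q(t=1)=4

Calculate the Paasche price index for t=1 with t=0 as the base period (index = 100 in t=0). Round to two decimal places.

Paasche price index uses current-period quantities as weights.
ΣP(t=1)·Q(t=1) = 789.16×15 + 16.34×130 + 833.53×4 = 11837.4 + 2124.2 + 3334.12 = 17295.72
ΣP(t=0)·Q(t=1) = 756.59×15 + 19.15×130 + 580.37×4 = 11348.85 + 2489.5 + 2321.48 = 16159.83
Index = 17295.72 / 16159.83 × 100 = 107.0291

107.03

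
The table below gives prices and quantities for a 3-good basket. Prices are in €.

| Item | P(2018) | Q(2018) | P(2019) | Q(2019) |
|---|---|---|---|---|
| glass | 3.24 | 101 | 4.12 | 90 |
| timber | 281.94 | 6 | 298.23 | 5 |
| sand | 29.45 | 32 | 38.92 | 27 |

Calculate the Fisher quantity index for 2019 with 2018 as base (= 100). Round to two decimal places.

Laspeyres component (base-period weights):
ΣP(2018)Q(2019) = 3.24×90 + 281.94×5 + 29.45×27 = 291.6 + 1409.7 + 795.15 = 2496.45
ΣP(2018)Q(2018) = 3.24×101 + 281.94×6 + 29.45×32 = 327.24 + 1691.64 + 942.4 = 2961.28
L = 2496.45 / 2961.28 × 100 = 84.3031
Paasche component (current-period weights):
ΣP(2019)Q(2019) = 4.12×90 + 298.23×5 + 38.92×27 = 370.8 + 1491.15 + 1050.84 = 2912.79
ΣP(2019)Q(2018) = 4.12×101 + 298.23×6 + 38.92×32 = 416.12 + 1789.38 + 1245.44 = 3450.94
P = 2912.79 / 3450.94 × 100 = 84.4057
Fisher = √(L × P) = √(84.3031 × 84.4057) = 84.3544

84.35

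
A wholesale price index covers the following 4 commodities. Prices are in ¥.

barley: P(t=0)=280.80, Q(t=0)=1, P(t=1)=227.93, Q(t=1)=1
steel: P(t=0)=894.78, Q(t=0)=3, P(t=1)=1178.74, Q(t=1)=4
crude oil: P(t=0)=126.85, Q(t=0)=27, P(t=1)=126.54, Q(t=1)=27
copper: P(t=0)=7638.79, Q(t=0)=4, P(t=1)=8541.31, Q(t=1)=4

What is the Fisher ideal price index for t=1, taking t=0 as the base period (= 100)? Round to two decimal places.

112.15

Laspeyres component (base-period weights):
ΣP(t=1)Q(t=0) = 227.93×1 + 1178.74×3 + 126.54×27 + 8541.31×4 = 227.93 + 3536.22 + 3416.58 + 34165.24 = 41345.97
ΣP(t=0)Q(t=0) = 280.80×1 + 894.78×3 + 126.85×27 + 7638.79×4 = 280.8 + 2684.34 + 3424.95 + 30555.16 = 36945.25
L = 41345.97 / 36945.25 × 100 = 111.9115
Paasche component (current-period weights):
ΣP(t=1)Q(t=1) = 227.93×1 + 1178.74×4 + 126.54×27 + 8541.31×4 = 227.93 + 4714.96 + 3416.58 + 34165.24 = 42524.71
ΣP(t=0)Q(t=1) = 280.80×1 + 894.78×4 + 126.85×27 + 7638.79×4 = 280.8 + 3579.12 + 3424.95 + 30555.16 = 37840.03
P = 42524.71 / 37840.03 × 100 = 112.3802
Fisher = √(L × P) = √(111.9115 × 112.3802) = 112.1456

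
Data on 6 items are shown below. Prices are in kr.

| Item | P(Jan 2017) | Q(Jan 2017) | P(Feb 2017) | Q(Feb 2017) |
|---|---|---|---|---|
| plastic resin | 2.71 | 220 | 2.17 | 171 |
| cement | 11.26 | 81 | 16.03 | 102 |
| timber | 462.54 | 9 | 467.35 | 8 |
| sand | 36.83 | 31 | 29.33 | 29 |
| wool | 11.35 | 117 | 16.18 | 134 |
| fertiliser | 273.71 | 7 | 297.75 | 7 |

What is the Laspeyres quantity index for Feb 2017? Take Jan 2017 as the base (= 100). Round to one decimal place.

97.6

Laspeyres quantity index uses base-period prices as weights.
ΣP(Jan 2017)·Q(Feb 2017) = 2.71×171 + 11.26×102 + 462.54×8 + 36.83×29 + 11.35×134 + 273.71×7 = 463.41 + 1148.52 + 3700.32 + 1068.07 + 1520.9 + 1915.97 = 9817.19
ΣP(Jan 2017)·Q(Jan 2017) = 2.71×220 + 11.26×81 + 462.54×9 + 36.83×31 + 11.35×117 + 273.71×7 = 596.2 + 912.06 + 4162.86 + 1141.73 + 1327.95 + 1915.97 = 10056.77
Index = 9817.19 / 10056.77 × 100 = 97.6177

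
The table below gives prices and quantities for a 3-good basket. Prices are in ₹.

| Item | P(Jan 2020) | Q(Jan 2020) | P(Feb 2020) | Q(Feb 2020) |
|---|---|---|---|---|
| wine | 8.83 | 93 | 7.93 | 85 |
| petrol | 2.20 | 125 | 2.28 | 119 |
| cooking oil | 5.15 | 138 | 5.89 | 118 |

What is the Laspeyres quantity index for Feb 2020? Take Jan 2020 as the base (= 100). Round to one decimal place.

89.7

Laspeyres quantity index uses base-period prices as weights.
ΣP(Jan 2020)·Q(Feb 2020) = 8.83×85 + 2.20×119 + 5.15×118 = 750.55 + 261.8 + 607.7 = 1620.05
ΣP(Jan 2020)·Q(Jan 2020) = 8.83×93 + 2.20×125 + 5.15×138 = 821.19 + 275 + 710.7 = 1806.89
Index = 1620.05 / 1806.89 × 100 = 89.6596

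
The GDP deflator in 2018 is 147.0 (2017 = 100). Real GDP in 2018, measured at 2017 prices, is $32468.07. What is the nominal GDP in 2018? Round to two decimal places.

Nominal = Real × (Index/100) = 32468.07 × (147.0/100)
        = 32468.07 × 1.470 = 47728.0629

47728.06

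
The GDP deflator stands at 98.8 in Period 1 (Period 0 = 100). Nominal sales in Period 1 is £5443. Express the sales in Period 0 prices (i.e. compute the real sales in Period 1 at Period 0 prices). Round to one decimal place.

Real = Nominal ÷ (Index/100) = 5443 ÷ (98.8/100)
     = 5443 ÷ 0.988 = 5509.1093

5509.1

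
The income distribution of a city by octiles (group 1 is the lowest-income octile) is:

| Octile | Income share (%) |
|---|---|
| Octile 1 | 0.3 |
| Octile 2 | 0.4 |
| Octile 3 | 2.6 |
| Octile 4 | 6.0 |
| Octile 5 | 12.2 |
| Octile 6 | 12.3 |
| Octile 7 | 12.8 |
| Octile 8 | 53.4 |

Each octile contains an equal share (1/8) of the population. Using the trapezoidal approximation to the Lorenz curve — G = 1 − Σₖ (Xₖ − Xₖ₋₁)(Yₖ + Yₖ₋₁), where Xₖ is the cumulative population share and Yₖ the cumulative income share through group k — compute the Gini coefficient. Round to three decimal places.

0.586

Cumulative income shares Yₖ: 0.0030, 0.0070, 0.0330, 0.0930, 0.2150, 0.3380, 0.4660, 1.0000
Σ (Xₖ−Xₖ₋₁)(Yₖ+Yₖ₋₁) = (1/8)(0.0030+0.0000) + (1/8)(0.0070+0.0030) + (1/8)(0.0330+0.0070) + (1/8)(0.0930+0.0330) + (1/8)(0.2150+0.0930) + (1/8)(0.3380+0.2150) + (1/8)(0.4660+0.3380) + (1/8)(1.0000+0.4660)
  = 0.0004 + 0.0013 + 0.0050 + 0.0158 + 0.0385 + 0.0691 + 0.1005 + 0.1832 = 0.4138
G = 1 − 0.4138 = 0.5862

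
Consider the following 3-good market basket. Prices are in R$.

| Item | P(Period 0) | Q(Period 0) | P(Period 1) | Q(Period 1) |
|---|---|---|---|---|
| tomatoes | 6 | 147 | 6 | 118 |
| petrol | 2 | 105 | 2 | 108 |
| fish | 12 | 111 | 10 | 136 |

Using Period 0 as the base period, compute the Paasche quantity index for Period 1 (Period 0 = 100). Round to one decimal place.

103.7

Paasche quantity index uses current-period prices as weights.
ΣP(Period 1)·Q(Period 1) = 6×118 + 2×108 + 10×136 = 708 + 216 + 1360 = 2284
ΣP(Period 1)·Q(Period 0) = 6×147 + 2×105 + 10×111 = 882 + 210 + 1110 = 2202
Index = 2284 / 2202 × 100 = 103.7239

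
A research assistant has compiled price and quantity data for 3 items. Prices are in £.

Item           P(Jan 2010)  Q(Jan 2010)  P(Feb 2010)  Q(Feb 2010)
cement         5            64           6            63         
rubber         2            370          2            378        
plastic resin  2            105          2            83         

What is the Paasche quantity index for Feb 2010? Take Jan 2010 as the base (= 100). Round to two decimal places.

97.45

Paasche quantity index uses current-period prices as weights.
ΣP(Feb 2010)·Q(Feb 2010) = 6×63 + 2×378 + 2×83 = 378 + 756 + 166 = 1300
ΣP(Feb 2010)·Q(Jan 2010) = 6×64 + 2×370 + 2×105 = 384 + 740 + 210 = 1334
Index = 1300 / 1334 × 100 = 97.4513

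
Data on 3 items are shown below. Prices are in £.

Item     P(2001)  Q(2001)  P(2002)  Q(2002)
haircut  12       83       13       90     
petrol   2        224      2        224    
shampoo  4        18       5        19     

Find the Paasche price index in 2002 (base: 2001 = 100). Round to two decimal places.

106.80

Paasche price index uses current-period quantities as weights.
ΣP(2002)·Q(2002) = 13×90 + 2×224 + 5×19 = 1170 + 448 + 95 = 1713
ΣP(2001)·Q(2002) = 12×90 + 2×224 + 4×19 = 1080 + 448 + 76 = 1604
Index = 1713 / 1604 × 100 = 106.7955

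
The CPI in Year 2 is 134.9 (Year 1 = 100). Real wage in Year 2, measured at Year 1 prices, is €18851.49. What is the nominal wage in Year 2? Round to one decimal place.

Nominal = Real × (Index/100) = 18851.49 × (134.9/100)
        = 18851.49 × 1.349 = 25430.6600

25430.7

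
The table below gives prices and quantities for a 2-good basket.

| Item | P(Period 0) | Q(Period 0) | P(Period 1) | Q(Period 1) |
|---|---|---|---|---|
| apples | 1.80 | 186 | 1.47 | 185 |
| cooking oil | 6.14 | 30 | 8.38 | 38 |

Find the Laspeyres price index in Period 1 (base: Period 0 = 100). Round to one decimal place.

Laspeyres price index uses base-period quantities as weights.
ΣP(Period 1)·Q(Period 0) = 1.47×186 + 8.38×30 = 273.42 + 251.4 = 524.82
ΣP(Period 0)·Q(Period 0) = 1.80×186 + 6.14×30 = 334.8 + 184.2 = 519
Index = 524.82 / 519 × 100 = 101.1214

101.1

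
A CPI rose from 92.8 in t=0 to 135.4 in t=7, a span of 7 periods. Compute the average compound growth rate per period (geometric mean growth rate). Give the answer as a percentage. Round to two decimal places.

Growth factor = (135.4/92.8)^(1/7) = (1.459052)^(1/7) = 1.055452
Growth rate = 1.055452 − 1 = 0.055452 = 5.5452%

5.55%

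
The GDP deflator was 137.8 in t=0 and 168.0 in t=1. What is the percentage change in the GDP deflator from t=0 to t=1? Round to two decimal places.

21.92%

Change = (168.0 − 137.8) / 137.8 × 100
       = 30.2 / 137.8 × 100 = 21.9158%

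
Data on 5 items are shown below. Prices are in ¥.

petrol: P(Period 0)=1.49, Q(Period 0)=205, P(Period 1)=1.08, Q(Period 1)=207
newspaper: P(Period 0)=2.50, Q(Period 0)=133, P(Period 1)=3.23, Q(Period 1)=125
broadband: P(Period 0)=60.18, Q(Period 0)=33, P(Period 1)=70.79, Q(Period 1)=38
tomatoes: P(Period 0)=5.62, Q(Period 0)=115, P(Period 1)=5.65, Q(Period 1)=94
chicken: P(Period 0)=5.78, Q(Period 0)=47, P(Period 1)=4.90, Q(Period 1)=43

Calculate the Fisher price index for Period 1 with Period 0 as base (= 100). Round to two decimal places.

Laspeyres component (base-period weights):
ΣP(Period 1)Q(Period 0) = 1.08×205 + 3.23×133 + 70.79×33 + 5.65×115 + 4.90×47 = 221.4 + 429.59 + 2336.07 + 649.75 + 230.3 = 3867.11
ΣP(Period 0)Q(Period 0) = 1.49×205 + 2.50×133 + 60.18×33 + 5.62×115 + 5.78×47 = 305.45 + 332.5 + 1985.94 + 646.3 + 271.66 = 3541.85
L = 3867.11 / 3541.85 × 100 = 109.1833
Paasche component (current-period weights):
ΣP(Period 1)Q(Period 1) = 1.08×207 + 3.23×125 + 70.79×38 + 5.65×94 + 4.90×43 = 223.56 + 403.75 + 2690.02 + 531.1 + 210.7 = 4059.13
ΣP(Period 0)Q(Period 1) = 1.49×207 + 2.50×125 + 60.18×38 + 5.62×94 + 5.78×43 = 308.43 + 312.5 + 2286.84 + 528.28 + 248.54 = 3684.59
P = 4059.13 / 3684.59 × 100 = 110.1650
Fisher = √(L × P) = √(109.1833 × 110.1650) = 109.6731

109.67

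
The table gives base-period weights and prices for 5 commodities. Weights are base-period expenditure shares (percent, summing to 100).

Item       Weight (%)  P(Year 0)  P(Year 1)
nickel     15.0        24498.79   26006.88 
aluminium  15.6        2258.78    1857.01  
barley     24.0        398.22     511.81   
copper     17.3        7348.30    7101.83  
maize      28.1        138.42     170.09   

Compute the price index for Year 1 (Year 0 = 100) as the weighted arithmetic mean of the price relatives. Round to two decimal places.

110.84

nickel: 15.0 × (26006.88/24498.79) = 15.0 × 1.061558 = 15.9234
aluminium: 15.6 × (1857.01/2258.78) = 15.6 × 0.822130 = 12.8252
barley: 24.0 × (511.81/398.22) = 24.0 × 1.285244 = 30.8459
copper: 17.3 × (7101.83/7348.30) = 17.3 × 0.966459 = 16.7197
maize: 28.1 × (170.09/138.42) = 28.1 × 1.228796 = 34.5292
Index = Σ wᵢ·(p₁ᵢ/p₀ᵢ) = 15.9234 + 12.8252 + 30.8459 + 16.7197 + 34.5292 = 110.8434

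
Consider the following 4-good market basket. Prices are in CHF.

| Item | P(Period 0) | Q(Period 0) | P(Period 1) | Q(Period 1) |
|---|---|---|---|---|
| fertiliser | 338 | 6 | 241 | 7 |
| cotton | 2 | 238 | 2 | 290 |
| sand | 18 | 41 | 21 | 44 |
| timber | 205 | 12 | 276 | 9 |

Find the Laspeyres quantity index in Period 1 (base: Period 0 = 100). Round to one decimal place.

Laspeyres quantity index uses base-period prices as weights.
ΣP(Period 0)·Q(Period 1) = 338×7 + 2×290 + 18×44 + 205×9 = 2366 + 580 + 792 + 1845 = 5583
ΣP(Period 0)·Q(Period 0) = 338×6 + 2×238 + 18×41 + 205×12 = 2028 + 476 + 738 + 2460 = 5702
Index = 5583 / 5702 × 100 = 97.9130

97.9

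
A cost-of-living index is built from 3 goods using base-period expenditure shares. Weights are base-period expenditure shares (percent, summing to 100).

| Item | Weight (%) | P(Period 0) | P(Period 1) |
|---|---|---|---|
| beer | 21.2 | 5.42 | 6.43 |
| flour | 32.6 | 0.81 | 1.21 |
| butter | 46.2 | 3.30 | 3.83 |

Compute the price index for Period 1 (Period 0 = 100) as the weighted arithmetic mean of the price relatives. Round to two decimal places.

beer: 21.2 × (6.43/5.42) = 21.2 × 1.186347 = 25.1506
flour: 32.6 × (1.21/0.81) = 32.6 × 1.493827 = 48.6988
butter: 46.2 × (3.83/3.30) = 46.2 × 1.160606 = 53.6200
Index = Σ wᵢ·(p₁ᵢ/p₀ᵢ) = 25.1506 + 48.6988 + 53.6200 = 127.4693

127.47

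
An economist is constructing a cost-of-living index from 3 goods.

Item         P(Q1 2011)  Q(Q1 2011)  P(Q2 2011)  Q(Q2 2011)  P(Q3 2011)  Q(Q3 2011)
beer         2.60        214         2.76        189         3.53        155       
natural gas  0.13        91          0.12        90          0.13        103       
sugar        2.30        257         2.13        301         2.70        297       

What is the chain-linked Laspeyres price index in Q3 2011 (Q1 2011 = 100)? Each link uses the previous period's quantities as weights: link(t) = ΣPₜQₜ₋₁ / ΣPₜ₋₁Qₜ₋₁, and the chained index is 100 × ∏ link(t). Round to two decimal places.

Link Q1 2011→Q2 2011:
ΣP(Q2 2011)Q(Q1 2011) = 2.76×214 + 0.12×91 + 2.13×257 = 590.64 + 10.92 + 547.41 = 1148.97
ΣP(Q1 2011)Q(Q1 2011) = 2.60×214 + 0.13×91 + 2.30×257 = 556.4 + 11.83 + 591.1 = 1159.33
link = 1148.97/1159.33 = 0.991064
Link Q2 2011→Q3 2011:
ΣP(Q3 2011)Q(Q2 2011) = 3.53×189 + 0.13×90 + 2.70×301 = 667.17 + 11.7 + 812.7 = 1491.57
ΣP(Q2 2011)Q(Q2 2011) = 2.76×189 + 0.12×90 + 2.13×301 = 521.64 + 10.8 + 641.13 = 1173.57
link = 1491.57/1173.57 = 1.270968
Chained index = 100 × 0.991064 × 1.270968 = 125.9610

125.96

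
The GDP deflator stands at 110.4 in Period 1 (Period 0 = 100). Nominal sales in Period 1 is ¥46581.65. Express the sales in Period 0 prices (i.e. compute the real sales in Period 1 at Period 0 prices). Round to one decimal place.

Real = Nominal ÷ (Index/100) = 46581.65 ÷ (110.4/100)
     = 46581.65 ÷ 1.104 = 42193.5236

42193.5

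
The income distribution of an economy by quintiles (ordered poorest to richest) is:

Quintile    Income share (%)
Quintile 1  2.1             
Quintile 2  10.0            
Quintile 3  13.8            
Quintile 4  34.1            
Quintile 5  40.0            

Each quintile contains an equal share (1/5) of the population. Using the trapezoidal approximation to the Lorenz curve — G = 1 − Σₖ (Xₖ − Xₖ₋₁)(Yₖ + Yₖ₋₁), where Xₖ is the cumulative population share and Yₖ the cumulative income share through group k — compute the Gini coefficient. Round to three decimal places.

0.400

Cumulative income shares Yₖ: 0.0210, 0.1210, 0.2590, 0.6000, 1.0000
Σ (Xₖ−Xₖ₋₁)(Yₖ+Yₖ₋₁) = (1/5)(0.0210+0.0000) + (1/5)(0.1210+0.0210) + (1/5)(0.2590+0.1210) + (1/5)(0.6000+0.2590) + (1/5)(1.0000+0.6000)
  = 0.0042 + 0.0284 + 0.0760 + 0.1718 + 0.3200 = 0.6004
G = 1 − 0.6004 = 0.3996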